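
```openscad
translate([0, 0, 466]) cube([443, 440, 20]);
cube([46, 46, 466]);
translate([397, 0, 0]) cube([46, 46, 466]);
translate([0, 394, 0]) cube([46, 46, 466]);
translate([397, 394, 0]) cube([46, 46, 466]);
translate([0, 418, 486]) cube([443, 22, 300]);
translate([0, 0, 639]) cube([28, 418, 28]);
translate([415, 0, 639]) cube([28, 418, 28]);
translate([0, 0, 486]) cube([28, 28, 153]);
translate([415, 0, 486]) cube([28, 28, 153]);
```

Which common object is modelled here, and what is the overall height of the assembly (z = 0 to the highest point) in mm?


A chair. The overall height is 786 mm.

A slab on four corner posts with a tall panel at the back — a chair. The seat slab sits at z = 466 with thickness 20, and the 300 mm backrest starts at the seat top, so the overall height is 466 + 20 + 300 = 786 mm.


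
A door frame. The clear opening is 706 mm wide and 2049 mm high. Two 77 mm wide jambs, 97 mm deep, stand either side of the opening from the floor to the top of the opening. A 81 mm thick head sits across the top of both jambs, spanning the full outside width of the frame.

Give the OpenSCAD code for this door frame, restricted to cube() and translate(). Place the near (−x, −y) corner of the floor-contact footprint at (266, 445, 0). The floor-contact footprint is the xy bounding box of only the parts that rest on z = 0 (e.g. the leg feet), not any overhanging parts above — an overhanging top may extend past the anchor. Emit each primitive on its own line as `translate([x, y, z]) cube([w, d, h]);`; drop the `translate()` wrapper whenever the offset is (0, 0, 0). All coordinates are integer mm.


translate([266, 445, 0]) cube([77, 97, 2049]);
translate([1049, 445, 0]) cube([77, 97, 2049]);
translate([266, 445, 2049]) cube([860, 97, 81]);


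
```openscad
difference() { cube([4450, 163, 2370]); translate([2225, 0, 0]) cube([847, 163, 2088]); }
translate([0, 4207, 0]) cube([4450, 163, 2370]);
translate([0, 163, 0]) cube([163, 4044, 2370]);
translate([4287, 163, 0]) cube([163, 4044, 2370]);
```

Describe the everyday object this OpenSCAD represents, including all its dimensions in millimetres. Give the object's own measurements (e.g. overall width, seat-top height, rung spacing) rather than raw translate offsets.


A single room: four walls, each 2370 mm tall and 163 mm thick, enclosing an outside footprint 4450×4370 mm (x × y), no floor or roof. The front and back walls (−y and +y sides) run the full x-width; the side walls fit between their inner faces. A door opening 847 mm wide and 2088 mm tall is cut through the front wall from the floor up, its −x edge 2225 mm from the wall's −x end.


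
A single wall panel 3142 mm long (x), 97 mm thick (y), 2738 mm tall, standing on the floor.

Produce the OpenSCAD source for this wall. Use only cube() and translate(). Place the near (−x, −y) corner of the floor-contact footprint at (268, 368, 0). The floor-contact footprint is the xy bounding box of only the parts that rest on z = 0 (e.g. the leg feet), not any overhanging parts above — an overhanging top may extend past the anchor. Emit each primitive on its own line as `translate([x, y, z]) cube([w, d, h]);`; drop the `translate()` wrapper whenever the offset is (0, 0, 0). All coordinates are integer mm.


translate([268, 368, 0]) cube([3142, 97, 2738]);


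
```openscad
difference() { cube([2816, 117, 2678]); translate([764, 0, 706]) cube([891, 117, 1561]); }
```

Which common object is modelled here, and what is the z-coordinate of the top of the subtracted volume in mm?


A wall with a window opening. The window head height is 2267 mm.

A wall with a rectangular opening subtracted — a window. Sill at z = 706, opening 1561 mm tall, so the head is at 706 + 1561 = 2267 mm.


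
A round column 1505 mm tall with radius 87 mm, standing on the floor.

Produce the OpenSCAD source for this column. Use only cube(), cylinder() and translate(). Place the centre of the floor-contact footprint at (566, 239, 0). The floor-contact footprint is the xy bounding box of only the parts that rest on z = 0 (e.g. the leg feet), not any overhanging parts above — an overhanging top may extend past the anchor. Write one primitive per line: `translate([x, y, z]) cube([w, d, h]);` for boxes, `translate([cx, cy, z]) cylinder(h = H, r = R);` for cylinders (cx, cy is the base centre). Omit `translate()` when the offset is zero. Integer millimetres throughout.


translate([566, 239, 0]) cylinder(h = 1505, r = 87);


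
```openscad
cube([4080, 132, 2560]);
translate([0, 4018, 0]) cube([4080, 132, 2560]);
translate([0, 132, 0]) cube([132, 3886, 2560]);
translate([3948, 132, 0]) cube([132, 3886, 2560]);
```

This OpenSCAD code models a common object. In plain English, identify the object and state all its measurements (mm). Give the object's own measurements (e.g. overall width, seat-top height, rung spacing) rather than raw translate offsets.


The wall frame of a small rectangular building: four walls, each 2560 mm tall and 132 mm thick, enclosing a footprint 4080 mm (x) by 4150 mm (y) outside-to-outside, with no floor or roof. The front and back walls (the −y and +y sides) span the full width; the two side walls fit between them.


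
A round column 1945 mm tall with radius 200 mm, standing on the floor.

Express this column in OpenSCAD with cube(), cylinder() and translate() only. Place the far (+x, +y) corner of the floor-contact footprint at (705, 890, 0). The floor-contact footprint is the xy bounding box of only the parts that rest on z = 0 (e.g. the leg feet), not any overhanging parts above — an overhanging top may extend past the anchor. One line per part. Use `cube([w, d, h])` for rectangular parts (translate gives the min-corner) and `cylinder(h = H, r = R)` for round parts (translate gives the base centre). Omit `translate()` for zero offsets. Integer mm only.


translate([505, 690, 0]) cylinder(h = 1945, r = 200);


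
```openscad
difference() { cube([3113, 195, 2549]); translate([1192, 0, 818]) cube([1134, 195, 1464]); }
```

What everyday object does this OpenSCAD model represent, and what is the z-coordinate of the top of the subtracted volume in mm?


A wall with a window opening. The window head height is 2282 mm.

A wall with a rectangular opening subtracted — a window. Sill at z = 818, opening 1464 mm tall, so the head is at 818 + 1464 = 2282 mm.


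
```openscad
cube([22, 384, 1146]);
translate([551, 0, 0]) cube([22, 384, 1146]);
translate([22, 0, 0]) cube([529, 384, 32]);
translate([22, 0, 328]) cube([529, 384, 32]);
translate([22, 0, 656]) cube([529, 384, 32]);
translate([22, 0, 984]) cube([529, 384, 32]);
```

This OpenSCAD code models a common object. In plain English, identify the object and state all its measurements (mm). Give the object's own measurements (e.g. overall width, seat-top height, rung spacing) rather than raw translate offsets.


An open bookshelf. Two side panels, each 22 mm thick, 384 mm deep and 1146 mm tall, stand 573 mm apart (outside-to-outside). Between them sit 4 shelves, each 32 mm thick and 384 mm deep, spanning the full gap between the sides. The bottom shelf rests on the floor (its underside at z = 0) and the clear gap between one shelf's top and the next shelf's underside is 296 mm.


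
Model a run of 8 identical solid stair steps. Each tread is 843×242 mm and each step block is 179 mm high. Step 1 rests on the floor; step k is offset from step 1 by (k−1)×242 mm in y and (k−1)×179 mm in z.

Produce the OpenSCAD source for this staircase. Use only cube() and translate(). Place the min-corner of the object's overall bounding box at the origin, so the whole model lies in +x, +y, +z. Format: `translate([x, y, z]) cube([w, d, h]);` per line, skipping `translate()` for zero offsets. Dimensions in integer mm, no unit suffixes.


cube([843, 242, 179]);
translate([0, 242, 179]) cube([843, 242, 179]);
translate([0, 484, 358]) cube([843, 242, 179]);
translate([0, 726, 537]) cube([843, 242, 179]);
translate([0, 968, 716]) cube([843, 242, 179]);
translate([0, 1210, 895]) cube([843, 242, 179]);
translate([0, 1452, 1074]) cube([843, 242, 179]);
translate([0, 1694, 1253]) cube([843, 242, 179]);


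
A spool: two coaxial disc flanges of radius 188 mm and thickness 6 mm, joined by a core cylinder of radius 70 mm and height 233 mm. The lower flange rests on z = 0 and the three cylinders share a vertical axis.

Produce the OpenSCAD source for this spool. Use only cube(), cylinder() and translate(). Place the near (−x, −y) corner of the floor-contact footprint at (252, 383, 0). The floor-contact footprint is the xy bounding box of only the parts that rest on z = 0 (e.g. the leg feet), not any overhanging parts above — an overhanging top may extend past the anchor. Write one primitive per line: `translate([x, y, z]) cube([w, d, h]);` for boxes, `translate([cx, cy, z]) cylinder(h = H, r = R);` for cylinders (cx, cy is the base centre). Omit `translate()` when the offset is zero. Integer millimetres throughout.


translate([440, 571, 0]) cylinder(h = 6, r = 188);
translate([440, 571, 6]) cylinder(h = 233, r = 70);
translate([440, 571, 239]) cylinder(h = 6, r = 188);


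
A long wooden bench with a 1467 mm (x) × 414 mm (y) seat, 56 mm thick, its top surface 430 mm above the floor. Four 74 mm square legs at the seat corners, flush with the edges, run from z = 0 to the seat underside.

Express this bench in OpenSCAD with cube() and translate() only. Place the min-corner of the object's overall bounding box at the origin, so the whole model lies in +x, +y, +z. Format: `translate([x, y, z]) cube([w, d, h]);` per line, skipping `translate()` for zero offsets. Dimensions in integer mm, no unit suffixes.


// leg_h = 430 − 56 = 374
translate([0, 0, 374]) cube([1467, 414, 56]);
cube([74, 74, 374]);
translate([0, 340, 0]) cube([74, 74, 374]);
translate([1393, 0, 0]) cube([74, 74, 374]);
translate([1393, 340, 0]) cube([74, 74, 374]);


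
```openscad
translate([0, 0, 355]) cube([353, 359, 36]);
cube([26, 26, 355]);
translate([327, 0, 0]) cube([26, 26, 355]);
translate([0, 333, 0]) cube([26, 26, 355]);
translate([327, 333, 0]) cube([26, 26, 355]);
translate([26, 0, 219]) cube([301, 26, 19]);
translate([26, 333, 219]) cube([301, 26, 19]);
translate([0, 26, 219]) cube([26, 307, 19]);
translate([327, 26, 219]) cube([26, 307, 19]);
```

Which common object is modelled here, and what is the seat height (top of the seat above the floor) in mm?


A stool. The seat height is 391 mm.

A 353×359×36 slab at z = 355 on four corner posts — a stool. The seat top is 355 + 36 = 391 mm.


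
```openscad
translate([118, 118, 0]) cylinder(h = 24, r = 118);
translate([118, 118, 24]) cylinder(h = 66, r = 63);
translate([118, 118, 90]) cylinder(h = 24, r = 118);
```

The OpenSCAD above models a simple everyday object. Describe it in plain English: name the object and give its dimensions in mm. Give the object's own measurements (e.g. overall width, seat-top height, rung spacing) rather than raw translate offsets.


A spool: two coaxial disc flanges of radius 118 mm and thickness 24 mm, joined by a core cylinder of radius 63 mm and height 66 mm. The lower flange rests on z = 0 and the three cylinders share a vertical axis.


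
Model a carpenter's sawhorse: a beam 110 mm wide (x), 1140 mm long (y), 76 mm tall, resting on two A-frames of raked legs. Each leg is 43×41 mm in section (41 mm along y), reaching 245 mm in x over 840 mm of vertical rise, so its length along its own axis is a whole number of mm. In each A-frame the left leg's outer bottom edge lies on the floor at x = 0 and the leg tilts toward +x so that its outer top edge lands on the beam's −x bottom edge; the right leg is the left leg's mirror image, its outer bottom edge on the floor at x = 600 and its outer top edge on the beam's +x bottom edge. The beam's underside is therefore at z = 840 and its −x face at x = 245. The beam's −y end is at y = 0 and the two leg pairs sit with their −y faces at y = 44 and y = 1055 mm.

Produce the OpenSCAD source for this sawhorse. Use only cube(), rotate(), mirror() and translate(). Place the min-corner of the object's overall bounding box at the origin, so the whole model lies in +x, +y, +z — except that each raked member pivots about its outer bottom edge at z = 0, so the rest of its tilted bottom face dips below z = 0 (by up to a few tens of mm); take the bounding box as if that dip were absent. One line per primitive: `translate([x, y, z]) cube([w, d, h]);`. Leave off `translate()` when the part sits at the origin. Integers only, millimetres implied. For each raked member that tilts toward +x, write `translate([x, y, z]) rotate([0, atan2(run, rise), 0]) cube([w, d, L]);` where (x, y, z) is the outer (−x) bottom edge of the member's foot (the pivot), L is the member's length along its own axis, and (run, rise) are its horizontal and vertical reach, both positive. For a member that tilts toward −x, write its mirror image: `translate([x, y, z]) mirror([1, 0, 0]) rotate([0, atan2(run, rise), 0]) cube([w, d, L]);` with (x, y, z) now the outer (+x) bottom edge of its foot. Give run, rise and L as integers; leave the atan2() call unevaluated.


translate([245, 0, 840]) cube([110, 1140, 76]);
translate([0, 44, 0]) rotate([0, atan2(245, 840), 0]) cube([43, 41, 875]);
translate([600, 44, 0]) mirror([1, 0, 0]) rotate([0, atan2(245, 840), 0]) cube([43, 41, 875]);
translate([0, 1055, 0]) rotate([0, atan2(245, 840), 0]) cube([43, 41, 875]);
translate([600, 1055, 0]) mirror([1, 0, 0]) rotate([0, atan2(245, 840), 0]) cube([43, 41, 875]);


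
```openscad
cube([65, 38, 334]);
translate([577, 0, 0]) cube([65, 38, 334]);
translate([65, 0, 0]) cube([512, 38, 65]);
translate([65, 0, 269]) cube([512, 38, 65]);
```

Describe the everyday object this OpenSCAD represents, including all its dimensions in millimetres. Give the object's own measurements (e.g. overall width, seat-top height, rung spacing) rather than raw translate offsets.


A rectangular picture frame lying in the x–z plane (depth along y). The opening is 512 mm wide (x) by 204 mm tall (z), surrounded by a border 65 mm wide on all four sides. The frame is 38 mm deep and is made of two full-height vertical stiles with two horizontal rails fitted between them.


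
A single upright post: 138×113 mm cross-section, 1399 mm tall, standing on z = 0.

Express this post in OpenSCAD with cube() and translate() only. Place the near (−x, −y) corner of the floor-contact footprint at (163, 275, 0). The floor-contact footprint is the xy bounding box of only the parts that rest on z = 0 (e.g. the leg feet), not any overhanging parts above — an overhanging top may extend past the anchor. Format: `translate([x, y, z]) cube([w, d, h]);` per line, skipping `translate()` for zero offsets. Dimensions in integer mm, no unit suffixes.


translate([163, 275, 0]) cube([138, 113, 1399]);


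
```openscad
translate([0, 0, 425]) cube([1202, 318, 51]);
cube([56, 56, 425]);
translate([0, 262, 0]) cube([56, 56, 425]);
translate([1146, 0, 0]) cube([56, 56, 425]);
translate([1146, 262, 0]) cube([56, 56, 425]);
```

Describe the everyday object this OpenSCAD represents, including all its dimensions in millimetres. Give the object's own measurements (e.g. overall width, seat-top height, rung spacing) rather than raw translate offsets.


A bench: a 1202×318 mm seat slab, 51 mm thick, top at z = 476 mm, on four 56×56 mm square legs flush with the seat corners and standing on z = 0.


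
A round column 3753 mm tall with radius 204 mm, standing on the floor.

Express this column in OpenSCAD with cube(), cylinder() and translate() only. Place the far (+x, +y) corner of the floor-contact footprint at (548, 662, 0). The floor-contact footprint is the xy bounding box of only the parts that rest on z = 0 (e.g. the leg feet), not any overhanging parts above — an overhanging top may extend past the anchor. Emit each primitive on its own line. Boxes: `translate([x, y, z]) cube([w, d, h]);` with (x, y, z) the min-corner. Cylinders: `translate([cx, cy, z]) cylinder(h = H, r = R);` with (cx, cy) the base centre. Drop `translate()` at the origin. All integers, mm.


translate([344, 458, 0]) cylinder(h = 3753, r = 204);


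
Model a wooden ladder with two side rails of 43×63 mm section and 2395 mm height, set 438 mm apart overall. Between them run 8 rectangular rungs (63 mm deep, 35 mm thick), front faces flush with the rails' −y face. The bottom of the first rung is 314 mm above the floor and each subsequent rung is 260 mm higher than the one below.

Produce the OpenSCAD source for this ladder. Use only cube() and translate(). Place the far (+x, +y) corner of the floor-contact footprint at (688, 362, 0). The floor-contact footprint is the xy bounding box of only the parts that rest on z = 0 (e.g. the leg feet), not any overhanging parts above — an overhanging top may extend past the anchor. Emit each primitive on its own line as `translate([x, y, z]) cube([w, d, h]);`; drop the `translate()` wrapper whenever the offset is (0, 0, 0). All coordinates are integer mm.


translate([250, 299, 0]) cube([43, 63, 2395]);
translate([645, 299, 0]) cube([43, 63, 2395]);
translate([293, 299, 314]) cube([352, 63, 35]);
translate([293, 299, 574]) cube([352, 63, 35]);
translate([293, 299, 834]) cube([352, 63, 35]);
translate([293, 299, 1094]) cube([352, 63, 35]);
translate([293, 299, 1354]) cube([352, 63, 35]);
translate([293, 299, 1614]) cube([352, 63, 35]);
translate([293, 299, 1874]) cube([352, 63, 35]);
translate([293, 299, 2134]) cube([352, 63, 35]);


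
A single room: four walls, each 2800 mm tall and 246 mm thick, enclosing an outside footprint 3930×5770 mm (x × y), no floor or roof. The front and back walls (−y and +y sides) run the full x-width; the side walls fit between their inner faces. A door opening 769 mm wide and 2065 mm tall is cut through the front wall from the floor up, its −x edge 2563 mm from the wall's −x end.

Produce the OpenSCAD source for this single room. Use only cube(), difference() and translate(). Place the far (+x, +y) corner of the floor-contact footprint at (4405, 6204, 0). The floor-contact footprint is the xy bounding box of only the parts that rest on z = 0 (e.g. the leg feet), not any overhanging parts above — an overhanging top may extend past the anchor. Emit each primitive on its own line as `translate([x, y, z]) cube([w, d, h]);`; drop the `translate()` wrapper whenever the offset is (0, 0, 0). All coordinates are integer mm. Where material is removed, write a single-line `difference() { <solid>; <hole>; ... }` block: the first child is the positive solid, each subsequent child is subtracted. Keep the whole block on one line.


difference() { translate([475, 434, 0]) cube([3930, 246, 2800]); translate([3038, 434, 0]) cube([769, 246, 2065]); }
translate([475, 5958, 0]) cube([3930, 246, 2800]);
translate([475, 680, 0]) cube([246, 5278, 2800]);
translate([4159, 680, 0]) cube([246, 5278, 2800]);


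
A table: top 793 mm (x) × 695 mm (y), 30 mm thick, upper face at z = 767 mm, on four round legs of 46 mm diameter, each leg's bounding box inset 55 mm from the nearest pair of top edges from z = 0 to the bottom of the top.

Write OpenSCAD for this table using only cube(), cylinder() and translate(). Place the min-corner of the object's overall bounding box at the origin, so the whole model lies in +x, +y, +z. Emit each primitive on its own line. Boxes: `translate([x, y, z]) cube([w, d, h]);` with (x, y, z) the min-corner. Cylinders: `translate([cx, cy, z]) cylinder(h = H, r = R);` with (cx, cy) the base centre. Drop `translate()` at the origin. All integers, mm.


translate([0, 0, 737]) cube([793, 695, 30]);
translate([78, 78, 0]) cylinder(h = 737, r = 23);
translate([715, 78, 0]) cylinder(h = 737, r = 23);
translate([78, 617, 0]) cylinder(h = 737, r = 23);
translate([715, 617, 0]) cylinder(h = 737, r = 23);


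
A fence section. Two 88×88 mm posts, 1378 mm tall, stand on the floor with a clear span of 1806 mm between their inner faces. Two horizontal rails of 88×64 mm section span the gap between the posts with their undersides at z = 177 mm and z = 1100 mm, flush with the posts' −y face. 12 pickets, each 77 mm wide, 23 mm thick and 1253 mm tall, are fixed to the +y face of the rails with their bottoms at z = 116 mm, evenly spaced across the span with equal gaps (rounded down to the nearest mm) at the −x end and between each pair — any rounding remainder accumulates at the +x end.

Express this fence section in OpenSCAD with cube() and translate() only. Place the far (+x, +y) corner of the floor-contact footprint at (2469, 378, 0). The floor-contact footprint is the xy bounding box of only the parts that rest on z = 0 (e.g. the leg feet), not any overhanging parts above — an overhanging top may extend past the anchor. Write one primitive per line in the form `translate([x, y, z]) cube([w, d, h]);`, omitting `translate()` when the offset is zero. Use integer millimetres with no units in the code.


translate([487, 290, 0]) cube([88, 88, 1378]);
translate([2381, 290, 0]) cube([88, 88, 1378]);
translate([575, 290, 177]) cube([1806, 88, 64]);
translate([575, 290, 1100]) cube([1806, 88, 64]);
translate([642, 378, 116]) cube([77, 23, 1253]);
translate([786, 378, 116]) cube([77, 23, 1253]);
translate([930, 378, 116]) cube([77, 23, 1253]);
translate([1074, 378, 116]) cube([77, 23, 1253]);
translate([1218, 378, 116]) cube([77, 23, 1253]);
translate([1362, 378, 116]) cube([77, 23, 1253]);
translate([1506, 378, 116]) cube([77, 23, 1253]);
translate([1650, 378, 116]) cube([77, 23, 1253]);
translate([1794, 378, 116]) cube([77, 23, 1253]);
translate([1938, 378, 116]) cube([77, 23, 1253]);
translate([2082, 378, 116]) cube([77, 23, 1253]);
translate([2226, 378, 116]) cube([77, 23, 1253]);


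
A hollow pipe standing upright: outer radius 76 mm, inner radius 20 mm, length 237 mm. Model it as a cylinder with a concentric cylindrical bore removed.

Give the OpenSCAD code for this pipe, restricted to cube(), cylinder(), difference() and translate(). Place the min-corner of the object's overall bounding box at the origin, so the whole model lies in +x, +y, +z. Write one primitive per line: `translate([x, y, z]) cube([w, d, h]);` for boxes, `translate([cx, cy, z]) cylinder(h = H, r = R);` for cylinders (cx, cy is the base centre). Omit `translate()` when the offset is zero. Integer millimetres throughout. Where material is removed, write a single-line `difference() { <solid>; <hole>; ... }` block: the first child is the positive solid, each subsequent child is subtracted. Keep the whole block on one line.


difference() { translate([76, 76, 0]) cylinder(h = 237, r = 76); translate([76, 76, 0]) cylinder(h = 237, r = 20); }


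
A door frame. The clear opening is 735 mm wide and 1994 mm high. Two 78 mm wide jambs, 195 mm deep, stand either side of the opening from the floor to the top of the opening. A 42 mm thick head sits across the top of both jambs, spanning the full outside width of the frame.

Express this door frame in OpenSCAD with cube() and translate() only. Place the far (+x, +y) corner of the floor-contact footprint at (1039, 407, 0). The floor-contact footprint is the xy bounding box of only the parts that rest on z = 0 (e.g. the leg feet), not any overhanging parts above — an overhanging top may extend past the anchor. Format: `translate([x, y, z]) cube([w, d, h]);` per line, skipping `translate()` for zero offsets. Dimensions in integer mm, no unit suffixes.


translate([148, 212, 0]) cube([78, 195, 1994]);
translate([961, 212, 0]) cube([78, 195, 1994]);
translate([148, 212, 1994]) cube([891, 195, 42]);


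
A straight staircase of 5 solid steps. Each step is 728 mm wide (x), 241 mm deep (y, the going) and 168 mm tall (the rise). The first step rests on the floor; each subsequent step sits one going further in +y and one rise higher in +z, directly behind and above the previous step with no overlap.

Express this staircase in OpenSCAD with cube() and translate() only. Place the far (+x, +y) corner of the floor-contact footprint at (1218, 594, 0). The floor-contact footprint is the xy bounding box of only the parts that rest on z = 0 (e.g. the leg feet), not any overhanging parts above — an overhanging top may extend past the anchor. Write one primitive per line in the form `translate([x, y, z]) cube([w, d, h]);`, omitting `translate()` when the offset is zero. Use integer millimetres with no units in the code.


translate([490, 353, 0]) cube([728, 241, 168]);
translate([490, 594, 168]) cube([728, 241, 168]);
translate([490, 835, 336]) cube([728, 241, 168]);
translate([490, 1076, 504]) cube([728, 241, 168]);
translate([490, 1317, 672]) cube([728, 241, 168]);


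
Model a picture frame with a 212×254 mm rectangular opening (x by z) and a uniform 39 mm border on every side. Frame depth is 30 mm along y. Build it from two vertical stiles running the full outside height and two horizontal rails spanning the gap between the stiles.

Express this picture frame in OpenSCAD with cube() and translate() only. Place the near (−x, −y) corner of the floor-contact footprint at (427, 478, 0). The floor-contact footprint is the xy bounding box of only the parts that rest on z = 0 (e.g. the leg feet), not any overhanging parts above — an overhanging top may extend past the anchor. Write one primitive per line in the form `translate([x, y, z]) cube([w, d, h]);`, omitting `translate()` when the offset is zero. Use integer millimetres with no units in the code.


translate([427, 478, 0]) cube([39, 30, 332]);
translate([678, 478, 0]) cube([39, 30, 332]);
translate([466, 478, 0]) cube([212, 30, 39]);
translate([466, 478, 293]) cube([212, 30, 39]);


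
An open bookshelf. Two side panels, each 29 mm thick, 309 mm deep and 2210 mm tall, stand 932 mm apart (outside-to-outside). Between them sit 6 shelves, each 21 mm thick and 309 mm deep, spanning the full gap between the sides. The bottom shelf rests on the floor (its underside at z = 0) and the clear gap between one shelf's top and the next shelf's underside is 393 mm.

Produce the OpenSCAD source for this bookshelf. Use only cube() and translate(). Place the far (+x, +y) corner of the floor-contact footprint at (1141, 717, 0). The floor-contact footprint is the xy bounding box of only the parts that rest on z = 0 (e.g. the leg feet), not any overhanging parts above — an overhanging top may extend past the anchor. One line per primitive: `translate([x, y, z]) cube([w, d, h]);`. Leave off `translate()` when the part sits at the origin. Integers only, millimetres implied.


translate([209, 408, 0]) cube([29, 309, 2210]);
translate([1112, 408, 0]) cube([29, 309, 2210]);
translate([238, 408, 0]) cube([874, 309, 21]);
translate([238, 408, 414]) cube([874, 309, 21]);
translate([238, 408, 828]) cube([874, 309, 21]);
translate([238, 408, 1242]) cube([874, 309, 21]);
translate([238, 408, 1656]) cube([874, 309, 21]);
translate([238, 408, 2070]) cube([874, 309, 21]);


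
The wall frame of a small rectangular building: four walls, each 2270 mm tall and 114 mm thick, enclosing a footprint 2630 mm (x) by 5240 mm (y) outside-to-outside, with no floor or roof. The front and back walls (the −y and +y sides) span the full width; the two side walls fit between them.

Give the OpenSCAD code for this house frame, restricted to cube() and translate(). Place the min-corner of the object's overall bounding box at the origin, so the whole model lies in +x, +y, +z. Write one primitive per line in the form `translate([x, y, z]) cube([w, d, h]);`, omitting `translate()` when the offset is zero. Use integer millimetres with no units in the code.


cube([2630, 114, 2270]);
translate([0, 5126, 0]) cube([2630, 114, 2270]);
translate([0, 114, 0]) cube([114, 5012, 2270]);
translate([2516, 114, 0]) cube([114, 5012, 2270]);


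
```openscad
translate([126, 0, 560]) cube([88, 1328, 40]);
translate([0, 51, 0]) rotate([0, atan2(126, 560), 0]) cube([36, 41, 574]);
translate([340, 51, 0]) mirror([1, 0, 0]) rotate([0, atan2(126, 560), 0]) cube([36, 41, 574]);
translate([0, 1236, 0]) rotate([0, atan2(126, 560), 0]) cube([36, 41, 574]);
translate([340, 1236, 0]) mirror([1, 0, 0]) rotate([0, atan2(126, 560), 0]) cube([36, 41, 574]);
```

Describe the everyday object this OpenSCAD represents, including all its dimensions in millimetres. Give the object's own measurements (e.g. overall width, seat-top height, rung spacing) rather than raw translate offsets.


A sawhorse. A 88×1328×40 mm beam (x, y, z) sits on two A-frame leg pairs. Each pair is two raked legs of 36×41 mm section (41 mm along y) splaying symmetrically in x. Each leg rises 560 mm vertically over 126 mm of horizontal reach and is 574 mm long along its own axis. Every leg's outer bottom edge rests on the floor and its outer top edge meets a bottom edge of the beam — the left legs (tilting toward +x) meet the beam's −x bottom edge, the right legs (their mirror images, tilting toward −x) meet its +x bottom edge — so the leg tops tuck under the beam, the beam's underside is 560 mm above the floor, and the feet are 340 mm apart outside-to-outside with the beam centred between them. The two leg pairs are set in 51 mm from either end of the beam.


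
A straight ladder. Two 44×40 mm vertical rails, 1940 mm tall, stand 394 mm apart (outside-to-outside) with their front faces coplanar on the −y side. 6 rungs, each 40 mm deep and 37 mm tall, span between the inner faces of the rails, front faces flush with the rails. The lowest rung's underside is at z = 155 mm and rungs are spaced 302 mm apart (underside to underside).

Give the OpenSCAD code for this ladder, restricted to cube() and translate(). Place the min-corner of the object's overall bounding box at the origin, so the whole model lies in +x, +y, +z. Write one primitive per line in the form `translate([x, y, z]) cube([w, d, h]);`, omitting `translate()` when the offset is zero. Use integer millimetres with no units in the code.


cube([44, 40, 1940]);
translate([350, 0, 0]) cube([44, 40, 1940]);
translate([44, 0, 155]) cube([306, 40, 37]);
translate([44, 0, 457]) cube([306, 40, 37]);
translate([44, 0, 759]) cube([306, 40, 37]);
translate([44, 0, 1061]) cube([306, 40, 37]);
translate([44, 0, 1363]) cube([306, 40, 37]);
translate([44, 0, 1665]) cube([306, 40, 37]);


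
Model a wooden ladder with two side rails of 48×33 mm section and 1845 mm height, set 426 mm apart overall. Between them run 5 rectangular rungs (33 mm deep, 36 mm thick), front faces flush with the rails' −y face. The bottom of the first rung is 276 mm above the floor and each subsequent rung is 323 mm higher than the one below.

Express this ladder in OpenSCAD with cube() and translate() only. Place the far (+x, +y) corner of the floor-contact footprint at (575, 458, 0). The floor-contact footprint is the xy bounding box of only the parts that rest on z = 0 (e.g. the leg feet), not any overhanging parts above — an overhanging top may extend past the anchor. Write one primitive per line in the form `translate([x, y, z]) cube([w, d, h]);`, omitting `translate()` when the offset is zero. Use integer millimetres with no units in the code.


translate([149, 425, 0]) cube([48, 33, 1845]);
translate([527, 425, 0]) cube([48, 33, 1845]);
translate([197, 425, 276]) cube([330, 33, 36]);
translate([197, 425, 599]) cube([330, 33, 36]);
translate([197, 425, 922]) cube([330, 33, 36]);
translate([197, 425, 1245]) cube([330, 33, 36]);
translate([197, 425, 1568]) cube([330, 33, 36]);


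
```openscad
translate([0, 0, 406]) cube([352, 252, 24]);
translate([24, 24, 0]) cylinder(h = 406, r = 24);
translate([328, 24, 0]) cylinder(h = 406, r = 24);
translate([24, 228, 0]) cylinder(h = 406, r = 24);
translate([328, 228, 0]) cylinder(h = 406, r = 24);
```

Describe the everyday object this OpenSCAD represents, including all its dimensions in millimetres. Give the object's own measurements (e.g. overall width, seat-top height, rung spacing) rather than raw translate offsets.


A simple wooden stool: a rectangular seat 352 mm (x) by 252 mm (y), 24 mm thick, top face at z = 430 mm, on four round legs, each 48 mm in diameter. The legs rest on z = 0, each leg's axis is inset half a diameter from the nearest pair of seat edges (so the leg's bounding box is flush with the corner).


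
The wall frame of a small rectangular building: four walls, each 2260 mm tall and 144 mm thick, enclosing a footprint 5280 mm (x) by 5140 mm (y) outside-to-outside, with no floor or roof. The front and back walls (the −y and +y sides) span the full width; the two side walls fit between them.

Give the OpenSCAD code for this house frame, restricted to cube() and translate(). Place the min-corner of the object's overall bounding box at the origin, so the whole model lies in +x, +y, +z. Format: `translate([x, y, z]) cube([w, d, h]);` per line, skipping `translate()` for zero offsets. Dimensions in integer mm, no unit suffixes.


cube([5280, 144, 2260]);
translate([0, 4996, 0]) cube([5280, 144, 2260]);
translate([0, 144, 0]) cube([144, 4852, 2260]);
translate([5136, 144, 0]) cube([144, 4852, 2260]);


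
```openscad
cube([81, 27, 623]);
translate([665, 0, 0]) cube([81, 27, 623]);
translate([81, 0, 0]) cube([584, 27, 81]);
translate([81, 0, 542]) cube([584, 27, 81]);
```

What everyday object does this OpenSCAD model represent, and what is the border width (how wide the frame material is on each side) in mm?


A picture frame. The border width is 81 mm.

Four thin pieces enclosing a rectangular opening — a picture frame. The two full-height stiles are 623 mm tall; the top rail sits at z = 542 and is 81 mm tall, so the border above the opening is 623 − 542 = 81 mm, matching the stile x-width.


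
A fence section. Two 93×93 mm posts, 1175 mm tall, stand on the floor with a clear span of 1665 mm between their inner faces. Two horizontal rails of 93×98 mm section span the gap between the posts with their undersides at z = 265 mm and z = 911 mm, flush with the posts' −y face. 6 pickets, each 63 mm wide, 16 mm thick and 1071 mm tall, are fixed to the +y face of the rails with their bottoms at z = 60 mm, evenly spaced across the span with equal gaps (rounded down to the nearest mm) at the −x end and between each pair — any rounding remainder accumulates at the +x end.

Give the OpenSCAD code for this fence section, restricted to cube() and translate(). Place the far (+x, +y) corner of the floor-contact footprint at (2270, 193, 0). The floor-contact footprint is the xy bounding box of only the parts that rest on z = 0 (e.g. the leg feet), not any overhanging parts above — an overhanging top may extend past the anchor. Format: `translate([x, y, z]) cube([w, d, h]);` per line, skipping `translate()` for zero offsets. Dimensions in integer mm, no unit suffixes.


translate([419, 100, 0]) cube([93, 93, 1175]);
translate([2177, 100, 0]) cube([93, 93, 1175]);
translate([512, 100, 265]) cube([1665, 93, 98]);
translate([512, 100, 911]) cube([1665, 93, 98]);
translate([695, 193, 60]) cube([63, 16, 1071]);
translate([941, 193, 60]) cube([63, 16, 1071]);
translate([1187, 193, 60]) cube([63, 16, 1071]);
translate([1433, 193, 60]) cube([63, 16, 1071]);
translate([1679, 193, 60]) cube([63, 16, 1071]);
translate([1925, 193, 60]) cube([63, 16, 1071]);


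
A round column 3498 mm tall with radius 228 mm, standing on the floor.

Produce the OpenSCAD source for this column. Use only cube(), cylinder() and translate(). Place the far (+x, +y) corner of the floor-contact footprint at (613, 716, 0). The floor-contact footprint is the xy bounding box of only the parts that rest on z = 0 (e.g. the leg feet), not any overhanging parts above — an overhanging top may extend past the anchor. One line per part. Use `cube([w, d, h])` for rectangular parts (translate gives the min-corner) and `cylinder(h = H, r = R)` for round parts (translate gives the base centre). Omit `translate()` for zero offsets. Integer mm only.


translate([385, 488, 0]) cylinder(h = 3498, r = 228);


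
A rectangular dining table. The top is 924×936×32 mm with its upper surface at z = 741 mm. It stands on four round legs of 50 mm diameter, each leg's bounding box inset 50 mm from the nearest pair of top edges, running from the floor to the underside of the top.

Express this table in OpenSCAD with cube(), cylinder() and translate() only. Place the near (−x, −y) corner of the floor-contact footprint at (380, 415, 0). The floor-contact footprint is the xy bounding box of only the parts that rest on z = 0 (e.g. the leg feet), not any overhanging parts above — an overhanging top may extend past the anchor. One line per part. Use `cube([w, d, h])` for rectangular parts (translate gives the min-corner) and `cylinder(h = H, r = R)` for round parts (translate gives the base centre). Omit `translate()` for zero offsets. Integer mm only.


// leg_h = 741 - 32 = 709
translate([330, 365, 709]) cube([924, 936, 32]);
translate([405, 440, 0]) cylinder(h = 709, r = 25);
translate([1179, 440, 0]) cylinder(h = 709, r = 25);
translate([405, 1226, 0]) cylinder(h = 709, r = 25);
translate([1179, 1226, 0]) cylinder(h = 709, r = 25);


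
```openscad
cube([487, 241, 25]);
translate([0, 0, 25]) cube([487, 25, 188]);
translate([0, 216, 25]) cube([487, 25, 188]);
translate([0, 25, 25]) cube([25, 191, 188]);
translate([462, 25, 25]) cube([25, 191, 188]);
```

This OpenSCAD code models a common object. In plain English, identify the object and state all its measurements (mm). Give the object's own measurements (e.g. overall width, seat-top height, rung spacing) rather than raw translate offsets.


An open-topped rectangular box: outside dimensions 487×241×213 mm, with a uniform wall and base thickness of 25 mm. The base is a full 487×241 slab on the floor; four walls sit on top of the base. The front and back walls (the −y and +y sides) span the full width; the two side walls fit between them.


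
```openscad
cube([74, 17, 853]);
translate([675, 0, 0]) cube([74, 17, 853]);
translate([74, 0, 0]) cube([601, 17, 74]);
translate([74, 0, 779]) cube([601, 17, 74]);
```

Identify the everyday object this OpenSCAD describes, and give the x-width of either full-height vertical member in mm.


A picture frame. The border width is 74 mm.

Four thin pieces enclosing a rectangular opening — a picture frame. The two full-height stiles are 853 mm tall; the top rail sits at z = 779 and is 74 mm tall, so the border above the opening is 853 − 779 = 74 mm, matching the stile x-width.


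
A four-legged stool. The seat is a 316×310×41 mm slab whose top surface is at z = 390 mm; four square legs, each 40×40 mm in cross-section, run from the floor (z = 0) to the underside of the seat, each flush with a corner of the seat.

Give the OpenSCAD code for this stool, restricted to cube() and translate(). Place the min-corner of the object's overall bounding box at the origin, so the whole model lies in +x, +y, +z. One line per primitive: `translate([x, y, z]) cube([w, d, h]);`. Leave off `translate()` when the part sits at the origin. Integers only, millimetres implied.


// leg_h = 390 - 41 = 349
translate([0, 0, 349]) cube([316, 310, 41]);
cube([40, 40, 349]);
translate([276, 0, 0]) cube([40, 40, 349]);
translate([0, 270, 0]) cube([40, 40, 349]);
translate([276, 270, 0]) cube([40, 40, 349]);


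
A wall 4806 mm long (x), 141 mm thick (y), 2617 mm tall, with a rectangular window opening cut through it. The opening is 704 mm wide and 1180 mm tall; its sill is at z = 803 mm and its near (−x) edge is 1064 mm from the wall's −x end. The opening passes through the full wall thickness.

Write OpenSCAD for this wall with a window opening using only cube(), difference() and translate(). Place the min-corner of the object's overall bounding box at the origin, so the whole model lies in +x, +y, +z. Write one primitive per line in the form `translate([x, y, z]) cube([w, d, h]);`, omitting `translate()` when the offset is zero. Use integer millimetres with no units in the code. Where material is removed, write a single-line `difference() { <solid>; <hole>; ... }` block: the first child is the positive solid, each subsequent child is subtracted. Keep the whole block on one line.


difference() { cube([4806, 141, 2617]); translate([1064, 0, 803]) cube([704, 141, 1180]); }
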